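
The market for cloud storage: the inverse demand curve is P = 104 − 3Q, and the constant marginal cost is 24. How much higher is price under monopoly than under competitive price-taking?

Price rises by 40

Under competition P = MC = 24, so Q = (104 − 24)/3 = 80/3.
Monopoly sets MR = MC: 104 − 6Q = 24 ⇒ Q = 40/3, P = 104 − 3·40/3 = 64.
Change in price: 64 − 24 = 40.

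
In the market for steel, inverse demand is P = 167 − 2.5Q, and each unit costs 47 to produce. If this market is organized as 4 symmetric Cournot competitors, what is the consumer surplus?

With 4 symmetric Cournot firms, each firm's FOC gives 167 − 12.5q = 47, so q = 9.6, Q = 4·9.6 = 38.4, and P = 71.
CS = ½·(167 − 71)·38.4 = 1843.2.

CS = 1843.2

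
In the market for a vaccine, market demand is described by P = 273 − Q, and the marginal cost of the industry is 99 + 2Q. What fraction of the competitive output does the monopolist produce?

The monopolist equates marginal revenue to marginal cost: 273 − 2Q = 99 + 2Q, so Q = 43.5. From demand, P = 229.5.
Competitive equilibrium sets price equal to marginal cost: 273 − Q = 99 + 2Q, so Q = 58 and P = 215.
Ratio Q_m/Q_c = 43.5/58 = 0.75.

Q_m/Q_c = 0.75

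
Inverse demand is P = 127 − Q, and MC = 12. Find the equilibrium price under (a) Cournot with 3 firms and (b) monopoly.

Cournot with 3 identical firms: the symmetric best-response condition is 127 − 4q = 12. Each firm produces q = 28.75, total output Q = 86.25, price P = 40.75.
A monopolist chooses Q where MR = MC. MR = 127 − 2Q; setting this equal to 12 gives Q = 57.5 and P = 69.5.

Cournot: P = 40.75; Monopoly: P = 69.5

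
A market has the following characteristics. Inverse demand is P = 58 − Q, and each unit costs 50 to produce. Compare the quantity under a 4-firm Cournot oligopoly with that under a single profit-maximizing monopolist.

Cournot: Q = 6.4; Monopoly: Q = 4

In a 4-firm Cournot equilibrium, symmetry and the first-order condition give q = (58 − 50)/(5) = 1.6. So Q = 6.4 and P = 51.6.
A monopolist chooses Q where MR = MC. MR = 58 − 2Q; setting this equal to 50 gives Q = 4 and P = 54.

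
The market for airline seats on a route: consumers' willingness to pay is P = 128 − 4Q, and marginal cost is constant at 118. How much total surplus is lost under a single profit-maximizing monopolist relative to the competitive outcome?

Competitive firms price at marginal cost: P = 118, giving Q = 2.5.
The monopolist equates marginal revenue to marginal cost: 128 − 8Q = 118, so Q = 1.25. From demand, P = 123.
DWL is the triangle between Q = 1.25 and Q = 2.5: ½·(2.5 − 1.25)·(123 − 118) = 3.125.

DWL = 3.125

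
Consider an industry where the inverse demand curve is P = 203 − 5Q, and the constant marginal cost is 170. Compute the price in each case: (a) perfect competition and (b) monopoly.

Competition: P = 170; Monopoly: P = 186.5

Under competition P = MC = 170, so Q = (203 − 170)/5 = 6.6.
Monopoly sets MR = MC: 203 − 10Q = 170 ⇒ Q = 3.3, P = 203 − 5·3.3 = 186.5.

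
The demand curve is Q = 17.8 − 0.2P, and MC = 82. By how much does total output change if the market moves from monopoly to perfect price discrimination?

Total output rises by 0.7

Inverting demand: P = 89 − 5Q.
Monopoly sets MR = MC: 89 − 10Q = 82 ⇒ Q = 0.7, P = 89 − 5·0.7 = 85.5.
With perfect price discrimination, output is the efficient level Q = 1.4 (where demand meets MC), but every buyer pays their willingness to pay: CS = 0 and PS = total surplus.
Change in total output: 1.4 − 0.7 = 0.7.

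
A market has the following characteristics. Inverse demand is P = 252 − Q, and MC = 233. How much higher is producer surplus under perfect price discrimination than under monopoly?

Producer surplus rises by 90.25

The monopolist equates marginal revenue to marginal cost: 252 − 2Q = 233, so Q = 9.5. From demand, P = 242.5.
PS = (242.5 − 233)·9.5 = 90.25.
Under first-degree price discrimination the firm charges each unit its demand price and produces up to where P = MC, i.e. Q = 19. Consumer surplus is zero; producer surplus equals total surplus.
PS = ½·(252 − 233)·19 = 180.5.
Change in producer surplus: 180.5 − 90.25 = 90.25.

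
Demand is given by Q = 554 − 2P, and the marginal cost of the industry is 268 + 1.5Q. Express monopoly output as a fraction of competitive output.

Q_m/Q_c = 0.8

Inverting demand: P = 277 − 0.5Q.
The monopolist equates marginal revenue to marginal cost: 277 − Q = 268 + 1.5Q, so Q = 3.6. From demand, P = 275.2.
Under competition P = MC: 277 − 0.5Q = 268 + 1.5Q ⇒ Q = 4.5, P = 274.75.
Ratio Q_m/Q_c = 3.6/4.5 = 0.8.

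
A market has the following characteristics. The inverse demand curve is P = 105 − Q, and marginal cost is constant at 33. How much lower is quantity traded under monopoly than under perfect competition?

Competitive firms price at marginal cost: P = 33, giving Q = 72.
The monopolist equates marginal revenue to marginal cost: 105 − 2Q = 33, so Q = 36. From demand, P = 69.
Change in quantity traded: 36 − 72 = −36.

Q falls by 36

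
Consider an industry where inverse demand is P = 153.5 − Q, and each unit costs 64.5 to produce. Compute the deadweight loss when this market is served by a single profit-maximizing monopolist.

Competitive firms price at marginal cost: P = 64.5, giving Q = 89.
Monopoly sets MR = MC: 153.5 − 2Q = 64.5 ⇒ Q = 44.5, P = 153.5 − 44.5 = 109.
DWL is the triangle between Q = 44.5 and Q = 89: ½·(89 − 44.5)·(109 − 64.5) = 990.125.

DWL = 990.125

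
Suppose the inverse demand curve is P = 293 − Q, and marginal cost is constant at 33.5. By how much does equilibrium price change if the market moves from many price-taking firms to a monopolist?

Equilibrium price rises by 129.75

Perfect competition: P = MC = 33.5, so 293 − Q = 33.5 and Q = 259.5.
The monopolist equates marginal revenue to marginal cost: 293 − 2Q = 33.5, so Q = 129.75. From demand, P = 163.25.
Change in equilibrium price: 163.25 − 33.5 = 129.75.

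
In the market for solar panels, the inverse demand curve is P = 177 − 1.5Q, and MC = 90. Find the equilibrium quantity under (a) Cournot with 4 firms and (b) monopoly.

Cournot with 4 identical firms: the symmetric best-response condition is 177 − 7.5q = 90. Each firm produces q = 11.6, total output Q = 46.4, price P = 107.4.
Monopoly sets MR = MC: 177 − 3Q = 90 ⇒ Q = 29, P = 177 − 1.5·29 = 133.5.

Cournot: Q = 46.4; Monopoly: Q = 29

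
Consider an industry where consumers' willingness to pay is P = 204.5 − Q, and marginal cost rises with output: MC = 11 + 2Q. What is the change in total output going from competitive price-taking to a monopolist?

Q falls by 16.125

Competitive equilibrium sets price equal to marginal cost: 204.5 − Q = 11 + 2Q, so Q = 64.5 and P = 140.
The monopolist equates marginal revenue to marginal cost: 204.5 − 2Q = 11 + 2Q, so Q = 48.375. From demand, P = 156.125.
Change in total output: 48.375 − 64.5 = −16.125.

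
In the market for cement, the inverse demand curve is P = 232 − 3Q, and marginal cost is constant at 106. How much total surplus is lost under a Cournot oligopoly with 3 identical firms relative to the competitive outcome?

DWL = 165.375

Perfect competition: P = MC = 106, so 232 − 3Q = 106 and Q = 42.
In a 3-firm Cournot equilibrium, symmetry and the first-order condition give q = (232 − 106)/(12) = 10.5. So Q = 31.5 and P = 137.5.
DWL is the triangle between Q = 31.5 and Q = 42: ½·(42 − 31.5)·(137.5 − 106) = 165.375.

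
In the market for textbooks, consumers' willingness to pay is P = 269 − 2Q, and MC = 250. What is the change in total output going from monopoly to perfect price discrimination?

The monopolist equates marginal revenue to marginal cost: 269 − 4Q = 250, so Q = 4.75. From demand, P = 259.5.
A perfectly discriminating monopolist sells every unit with P(Q) ≥ MC(Q), so output equals the competitive quantity Q = 9.5. Each buyer pays their reservation price, so CS = 0 and the firm captures all surplus.
Change in total output: 9.5 − 4.75 = 4.75.

Total output rises by 4.75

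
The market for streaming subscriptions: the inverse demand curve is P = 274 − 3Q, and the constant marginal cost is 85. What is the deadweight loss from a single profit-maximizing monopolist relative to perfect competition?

Competitive firms price at marginal cost: P = 85, giving Q = 63.
A monopolist chooses Q where MR = MC. MR = 274 − 6Q; setting this equal to 85 gives Q = 31.5 and P = 179.5.
DWL is the triangle between Q = 31.5 and Q = 63: ½·(63 − 31.5)·(179.5 − 85) = 1488.375.

DWL = 1488.375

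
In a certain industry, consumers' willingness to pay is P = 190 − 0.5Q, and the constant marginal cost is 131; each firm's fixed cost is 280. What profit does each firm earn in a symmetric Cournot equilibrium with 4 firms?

Cournot with 4 identical firms: the symmetric best-response condition is 190 − 2.5q = 131. Each firm produces q = 23.6, total output Q = 94.4, price P = 142.8.
Each firm's profit = (142.8 − 131)·23.6 − 280 = −1.52.

π_i = −1.52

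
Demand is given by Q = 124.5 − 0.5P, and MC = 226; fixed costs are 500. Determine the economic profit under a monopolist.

Inverting demand: P = 249 − 2Q.
Monopoly sets MR = MC: 249 − 4Q = 226 ⇒ Q = 5.75, P = 249 − 2·5.75 = 237.5.
Profit = (237.5 − 226)·5.75 − 500 = −433.875.

Profit = −433.875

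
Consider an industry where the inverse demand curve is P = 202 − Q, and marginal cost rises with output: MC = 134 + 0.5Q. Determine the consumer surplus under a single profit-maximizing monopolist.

CS = 369.92

A monopolist chooses Q where MR = MC. MR = 202 − 2Q; setting this equal to 134 + 0.5Q gives Q = 27.2 and P = 174.8.
CS = ½·(202 − 174.8)·27.2 = 369.92.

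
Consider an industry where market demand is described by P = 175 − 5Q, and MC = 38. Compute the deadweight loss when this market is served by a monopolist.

DWL = 469.225

Under competition P = MC = 38, so Q = (175 − 38)/5 = 27.4.
The monopolist equates marginal revenue to marginal cost: 175 − 10Q = 38, so Q = 13.7. From demand, P = 106.5.
DWL is the triangle between Q = 13.7 and Q = 27.4: ½·(27.4 − 13.7)·(106.5 − 38) = 469.225.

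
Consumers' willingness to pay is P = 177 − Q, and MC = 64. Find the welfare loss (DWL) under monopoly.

Under competition P = MC = 64, so Q = (177 − 64)/1 = 113.
A monopolist chooses Q where MR = MC. MR = 177 − 2Q; setting this equal to 64 gives Q = 56.5 and P = 120.5.
DWL is the triangle between Q = 56.5 and Q = 113: ½·(113 − 56.5)·(120.5 − 64) = 1596.125.

DWL = 1596.125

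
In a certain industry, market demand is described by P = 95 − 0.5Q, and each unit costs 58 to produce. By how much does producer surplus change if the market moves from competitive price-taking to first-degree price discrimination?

PS rises by 1369

Under competition P = MC = 58, so Q = (95 − 58)/0.5 = 74.
PS = (58 − 58)·74 = 0.
A perfectly discriminating monopolist sells every unit with P(Q) ≥ MC(Q), so output equals the competitive quantity Q = 74. Each buyer pays their reservation price, so CS = 0 and the firm captures all surplus.
PS = ½·(95 − 58)·74 = 1369.
Change in producer surplus: 1369 − 0 = 1369.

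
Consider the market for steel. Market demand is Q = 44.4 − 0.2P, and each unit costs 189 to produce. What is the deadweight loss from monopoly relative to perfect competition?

DWL = 27.225

Inverting demand: P = 222 − 5Q.
Perfect competition: P = MC = 189, so 222 − 5Q = 189 and Q = 6.6.
Monopoly sets MR = MC: 222 − 10Q = 189 ⇒ Q = 3.3, P = 222 − 5·3.3 = 205.5.
DWL is the triangle between Q = 3.3 and Q = 6.6: ½·(6.6 − 3.3)·(205.5 − 189) = 27.225.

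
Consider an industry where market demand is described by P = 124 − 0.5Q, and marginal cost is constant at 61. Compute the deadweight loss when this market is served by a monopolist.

Competitive firms price at marginal cost: P = 61, giving Q = 126.
A monopolist chooses Q where MR = MC. MR = 124 − Q; setting this equal to 61 gives Q = 63 and P = 92.5.
DWL is the triangle between Q = 63 and Q = 126: ½·(126 − 63)·(92.5 − 61) = 992.25.

DWL = 992.25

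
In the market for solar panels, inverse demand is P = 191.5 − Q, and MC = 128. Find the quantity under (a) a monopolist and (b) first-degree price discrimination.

A monopolist chooses Q where MR = MC. MR = 191.5 − 2Q; setting this equal to 128 gives Q = 31.75 and P = 159.75.
A perfectly discriminating monopolist sells every unit with P(Q) ≥ MC(Q), so output equals the competitive quantity Q = 63.5. Each buyer pays their reservation price, so CS = 0 and the firm captures all surplus.

Monopoly: Q = 31.75; Perfect PD: Q = 63.5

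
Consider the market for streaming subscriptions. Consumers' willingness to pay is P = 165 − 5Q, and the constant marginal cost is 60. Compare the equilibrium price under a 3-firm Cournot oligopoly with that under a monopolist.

Cournot: P = 86.25; Monopoly: P = 112.5

In a 3-firm Cournot equilibrium, symmetry and the first-order condition give q = (165 − 60)/(20) = 5.25. So Q = 15.75 and P = 86.25.
Monopoly sets MR = MC: 165 − 10Q = 60 ⇒ Q = 10.5, P = 165 − 5·10.5 = 112.5.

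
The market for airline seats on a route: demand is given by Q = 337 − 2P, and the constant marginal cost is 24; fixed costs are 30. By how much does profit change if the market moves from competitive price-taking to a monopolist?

Profit rises by 10440.125

Inverting demand: P = 168.5 − 0.5Q.
Competitive firms price at marginal cost: P = 24, giving Q = 289.
Profit = (24 − 24)·289 − 30 = −30.
A monopolist chooses Q where MR = MC. MR = 168.5 − Q; setting this equal to 24 gives Q = 144.5 and P = 96.25.
Profit = (96.25 − 24)·144.5 − 30 = 10410.125.
Change in profit: 10410.125 − −30 = 10440.125.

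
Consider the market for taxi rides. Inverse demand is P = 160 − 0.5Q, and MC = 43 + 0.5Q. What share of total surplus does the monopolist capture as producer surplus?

PS/TS = 0.75

A monopolist chooses Q where MR = MC. MR = 160 − Q; setting this equal to 43 + 0.5Q gives Q = 78 and P = 121.
CS = ½·(160 − 121)·78 = 1521.
PS = P·Q − VC(Q) = 121·78 − (43·78 + ½·0.5·78²) = 4563.
Share captured = PS/TS = 4563/6084 = 0.75.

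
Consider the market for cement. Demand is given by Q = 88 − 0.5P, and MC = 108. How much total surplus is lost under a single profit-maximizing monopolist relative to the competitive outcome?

Inverting demand: P = 176 − 2Q.
Under competition P = MC = 108, so Q = (176 − 108)/2 = 34.
A monopolist chooses Q where MR = MC. MR = 176 − 4Q; setting this equal to 108 gives Q = 17 and P = 142.
DWL is the triangle between Q = 17 and Q = 34: ½·(34 − 17)·(142 − 108) = 289.

DWL = 289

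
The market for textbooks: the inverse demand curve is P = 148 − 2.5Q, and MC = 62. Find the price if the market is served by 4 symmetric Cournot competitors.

Cournot with 4 identical firms: the symmetric best-response condition is 148 − 12.5q = 62. Each firm produces q = 6.88, total output Q = 27.52, price P = 79.2.

P = 79.2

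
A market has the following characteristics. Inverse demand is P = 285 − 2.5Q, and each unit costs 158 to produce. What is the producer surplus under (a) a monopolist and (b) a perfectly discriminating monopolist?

The monopolist equates marginal revenue to marginal cost: 285 − 5Q = 158, so Q = 25.4. From demand, P = 221.5.
PS = (221.5 − 158)·25.4 = 1612.9.
A perfectly discriminating monopolist sells every unit with P(Q) ≥ MC(Q), so output equals the competitive quantity Q = 50.8. Each buyer pays their reservation price, so CS = 0 and the firm captures all surplus.
PS = ½·(285 − 158)·50.8 = 3225.8.

Monopoly: PS = 1612.9; Perfect PD: PS = 3225.8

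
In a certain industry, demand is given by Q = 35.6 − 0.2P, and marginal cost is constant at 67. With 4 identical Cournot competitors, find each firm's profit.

π_i = 98.568

Inverting demand: P = 178 − 5Q.
With 4 symmetric Cournot firms, each firm's FOC gives 178 − 25q = 67, so q = 4.44, Q = 4·4.44 = 17.76, and P = 89.2.
Each firm's profit = (89.2 − 67)·4.44 = 98.568.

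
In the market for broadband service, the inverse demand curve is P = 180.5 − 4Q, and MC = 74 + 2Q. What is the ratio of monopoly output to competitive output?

Q_m/Q_c = 0.6

The monopolist equates marginal revenue to marginal cost: 180.5 − 8Q = 74 + 2Q, so Q = 10.65. From demand, P = 137.9.
Under competition P = MC: 180.5 − 4Q = 74 + 2Q ⇒ Q = 17.75, P = 109.5.
Ratio Q_m/Q_c = 10.65/17.75 = 0.6.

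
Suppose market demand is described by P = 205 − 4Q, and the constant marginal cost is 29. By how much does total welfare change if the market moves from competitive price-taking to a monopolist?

Total welfare falls by 968

Perfect competition: P = MC = 29, so 205 − 4Q = 29 and Q = 44.
CS = ½·(205 − 29)·44 = 3872; PS = (29 − 29)·44 = 0; TS = 3872.
Monopoly sets MR = MC: 205 − 8Q = 29 ⇒ Q = 22, P = 205 − 4·22 = 117.
CS = ½·(205 − 117)·22 = 968; PS = (117 − 29)·22 = 1936; TS = 2904.
Change in total welfare: 2904 − 3872 = −968.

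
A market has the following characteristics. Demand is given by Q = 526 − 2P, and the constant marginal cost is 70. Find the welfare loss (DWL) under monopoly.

Inverting demand: P = 263 − 0.5Q.
Under competition P = MC = 70, so Q = (263 − 70)/0.5 = 386.
Monopoly sets MR = MC: 263 − Q = 70 ⇒ Q = 193, P = 263 − 0.5·193 = 166.5.
DWL is the triangle between Q = 193 and Q = 386: ½·(386 − 193)·(166.5 − 70) = 9312.25.

DWL = 9312.25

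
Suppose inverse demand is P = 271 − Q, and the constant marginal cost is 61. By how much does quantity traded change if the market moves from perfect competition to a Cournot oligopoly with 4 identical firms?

Q falls by 42

Competitive firms price at marginal cost: P = 61, giving Q = 210.
In a 4-firm Cournot equilibrium, symmetry and the first-order condition give q = (271 − 61)/(5) = 42. So Q = 168 and P = 103.
Change in quantity traded: 168 − 210 = −42.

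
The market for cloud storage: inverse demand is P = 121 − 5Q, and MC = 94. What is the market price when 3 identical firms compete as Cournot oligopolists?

P = 100.75

In a 3-firm Cournot equilibrium, symmetry and the first-order condition give q = (121 − 94)/(20) = 1.35. So Q = 4.05 and P = 100.75.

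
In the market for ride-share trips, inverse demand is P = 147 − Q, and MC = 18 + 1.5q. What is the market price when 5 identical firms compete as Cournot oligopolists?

P = 61

With 5 symmetric Cournot firms, each firm's FOC gives 147 − 6q = 18 + 1.5q, so q = 17.2, Q = 5·17.2 = 86, and P = 61.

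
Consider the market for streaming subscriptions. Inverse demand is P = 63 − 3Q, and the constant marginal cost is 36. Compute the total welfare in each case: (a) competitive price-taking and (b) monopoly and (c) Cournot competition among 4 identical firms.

Competitive firms price at marginal cost: P = 36, giving Q = 9.
CS = ½·(63 − 36)·9 = 121.5; PS = (36 − 36)·9 = 0; TS = 121.5.
The monopolist equates marginal revenue to marginal cost: 63 − 6Q = 36, so Q = 4.5. From demand, P = 49.5.
CS = ½·(63 − 49.5)·4.5 = 30.375; PS = (49.5 − 36)·4.5 = 60.75; TS = 91.125.
Cournot with 4 identical firms: the symmetric best-response condition is 63 − 15q = 36. Each firm produces q = 1.8, total output Q = 7.2, price P = 41.4.
CS = ½·(63 − 41.4)·7.2 = 77.76; PS = (41.4 − 36)·7.2 = 38.88; TS = 116.64.

Competition: TS = 121.5; Monopoly: TS = 91.125; Cournot: TS = 116.64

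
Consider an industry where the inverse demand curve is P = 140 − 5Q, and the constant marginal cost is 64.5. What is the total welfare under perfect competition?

Perfect competition: P = MC = 64.5, so 140 − 5Q = 64.5 and Q = 15.1.
CS = ½·(140 − 64.5)·15.1 = 570.025; PS = (64.5 − 64.5)·15.1 = 0; TS = 570.025.

TS = 570.025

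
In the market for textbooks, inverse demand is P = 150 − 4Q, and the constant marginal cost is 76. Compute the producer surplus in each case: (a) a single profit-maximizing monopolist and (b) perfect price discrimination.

The monopolist equates marginal revenue to marginal cost: 150 − 8Q = 76, so Q = 9.25. From demand, P = 113.
PS = (113 − 76)·9.25 = 342.25.
Under first-degree price discrimination the firm charges each unit its demand price and produces up to where P = MC, i.e. Q = 18.5. Consumer surplus is zero; producer surplus equals total surplus.
PS = ½·(150 − 76)·18.5 = 684.5.

Monopoly: PS = 342.25; Perfect PD: PS = 684.5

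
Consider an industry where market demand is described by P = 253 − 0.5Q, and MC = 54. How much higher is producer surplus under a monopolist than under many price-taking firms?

PS rises by 19800.5

Competitive firms price at marginal cost: P = 54, giving Q = 398.
PS = (54 − 54)·398 = 0.
The monopolist equates marginal revenue to marginal cost: 253 − Q = 54, so Q = 199. From demand, P = 153.5.
PS = (153.5 − 54)·199 = 19800.5.
Change in producer surplus: 19800.5 − 0 = 19800.5.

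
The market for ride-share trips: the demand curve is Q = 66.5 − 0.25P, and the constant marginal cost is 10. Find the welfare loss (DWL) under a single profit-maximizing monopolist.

Inverting demand: P = 266 − 4Q.
Competitive firms price at marginal cost: P = 10, giving Q = 64.
A monopolist chooses Q where MR = MC. MR = 266 − 8Q; setting this equal to 10 gives Q = 32 and P = 138.
DWL is the triangle between Q = 32 and Q = 64: ½·(64 − 32)·(138 − 10) = 2048.

DWL = 2048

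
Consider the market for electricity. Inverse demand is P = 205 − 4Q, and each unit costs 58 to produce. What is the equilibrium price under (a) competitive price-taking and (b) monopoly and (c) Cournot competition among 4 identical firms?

Perfect competition: P = MC = 58, so 205 − 4Q = 58 and Q = 36.75.
Monopoly sets MR = MC: 205 − 8Q = 58 ⇒ Q = 18.375, P = 205 − 4·18.375 = 131.5.
In a 4-firm Cournot equilibrium, symmetry and the first-order condition give q = (205 − 58)/(20) = 7.35. So Q = 29.4 and P = 87.4.

Competition: P = 58; Monopoly: P = 131.5; Cournot: P = 87.4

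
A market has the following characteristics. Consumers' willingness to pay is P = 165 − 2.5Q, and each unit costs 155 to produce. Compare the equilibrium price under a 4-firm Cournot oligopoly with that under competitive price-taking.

Cournot with 4 identical firms: the symmetric best-response condition is 165 − 12.5q = 155. Each firm produces q = 0.8, total output Q = 3.2, price P = 157.
Perfect competition: P = MC = 155, so 165 − 2.5Q = 155 and Q = 4.

Cournot: P = 157; Competition: P = 155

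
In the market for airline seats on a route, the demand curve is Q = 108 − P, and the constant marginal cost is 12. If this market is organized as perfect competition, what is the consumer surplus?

CS = 4608

Inverting demand: P = 108 − Q.
Under competition P = MC = 12, so Q = (108 − 12)/1 = 96.
CS = ½·(108 − 12)·96 = 4608.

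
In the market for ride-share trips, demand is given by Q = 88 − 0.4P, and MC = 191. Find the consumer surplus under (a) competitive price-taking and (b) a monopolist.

Competition: CS = 168.2; Monopoly: CS = 42.05

Inverting demand: P = 220 − 2.5Q.
Perfect competition: P = MC = 191, so 220 − 2.5Q = 191 and Q = 11.6.
CS = ½·(220 − 191)·11.6 = 168.2.
Monopoly sets MR = MC: 220 − 5Q = 191 ⇒ Q = 5.8, P = 220 − 2.5·5.8 = 205.5.
CS = ½·(220 − 205.5)·5.8 = 42.05.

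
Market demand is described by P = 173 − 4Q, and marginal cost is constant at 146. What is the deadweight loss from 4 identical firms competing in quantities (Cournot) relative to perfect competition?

DWL = 3.645

Competitive firms price at marginal cost: P = 146, giving Q = 6.75.
In a 4-firm Cournot equilibrium, symmetry and the first-order condition give q = (173 − 146)/(20) = 1.35. So Q = 5.4 and P = 151.4.
DWL is the triangle between Q = 5.4 and Q = 6.75: ½·(6.75 − 5.4)·(151.4 − 146) = 3.645.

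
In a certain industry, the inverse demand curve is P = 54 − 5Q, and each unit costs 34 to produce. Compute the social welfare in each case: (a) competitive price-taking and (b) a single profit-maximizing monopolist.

Competitive firms price at marginal cost: P = 34, giving Q = 4.
CS = ½·(54 − 34)·4 = 40; PS = (34 − 34)·4 = 0; TS = 40.
A monopolist chooses Q where MR = MC. MR = 54 − 10Q; setting this equal to 34 gives Q = 2 and P = 44.
CS = ½·(54 − 44)·2 = 10; PS = (44 − 34)·2 = 20; TS = 30.

Competition: TS = 40; Monopoly: TS = 30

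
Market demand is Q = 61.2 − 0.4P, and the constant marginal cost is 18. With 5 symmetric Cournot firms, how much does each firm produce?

q_i = 9

Inverting demand: P = 153 − 2.5Q.
In a 5-firm Cournot equilibrium, symmetry and the first-order condition give q = (153 − 18)/(15) = 9. So Q = 45 and P = 40.5.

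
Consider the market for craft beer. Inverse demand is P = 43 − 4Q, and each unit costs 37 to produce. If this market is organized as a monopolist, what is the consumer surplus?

Monopoly sets MR = MC: 43 − 8Q = 37 ⇒ Q = 0.75, P = 43 − 4·0.75 = 40.
CS = ½·(43 − 40)·0.75 = 1.125.

CS = 1.125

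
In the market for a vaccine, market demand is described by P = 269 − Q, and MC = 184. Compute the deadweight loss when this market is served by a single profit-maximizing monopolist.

Competitive firms price at marginal cost: P = 184, giving Q = 85.
The monopolist equates marginal revenue to marginal cost: 269 − 2Q = 184, so Q = 42.5. From demand, P = 226.5.
DWL is the triangle between Q = 42.5 and Q = 85: ½·(85 − 42.5)·(226.5 − 184) = 903.125.

DWL = 903.125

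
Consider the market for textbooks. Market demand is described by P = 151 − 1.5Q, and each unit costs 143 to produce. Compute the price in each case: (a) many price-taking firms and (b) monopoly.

Competition: P = 143; Monopoly: P = 147

Perfect competition: P = MC = 143, so 151 − 1.5Q = 143 and Q = 16/3.
Monopoly sets MR = MC: 151 − 3Q = 143 ⇒ Q = 8/3, P = 151 − 1.5·8/3 = 147.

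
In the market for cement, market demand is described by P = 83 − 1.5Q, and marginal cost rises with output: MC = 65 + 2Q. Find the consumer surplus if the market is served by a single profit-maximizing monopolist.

A monopolist chooses Q where MR = MC. MR = 83 − 3Q; setting this equal to 65 + 2Q gives Q = 3.6 and P = 77.6.
CS = ½·(83 − 77.6)·3.6 = 9.72.

CS = 9.72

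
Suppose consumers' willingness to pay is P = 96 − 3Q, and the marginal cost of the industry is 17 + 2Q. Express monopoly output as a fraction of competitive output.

Monopoly sets MR = MC: 96 − 6Q = 17 + 2Q ⇒ Q = 9.875, P = 96 − 3·9.875 = 66.375.
Competitive equilibrium sets price equal to marginal cost: 96 − 3Q = 17 + 2Q, so Q = 15.8 and P = 48.6.
Ratio Q_m/Q_c = 9.875/15.8 = 0.625.

Q_m/Q_c = 0.625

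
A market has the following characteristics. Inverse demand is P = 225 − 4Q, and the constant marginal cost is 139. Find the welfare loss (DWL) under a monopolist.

DWL = 231.125

Under competition P = MC = 139, so Q = (225 − 139)/4 = 21.5.
Monopoly sets MR = MC: 225 − 8Q = 139 ⇒ Q = 10.75, P = 225 − 4·10.75 = 182.
DWL is the triangle between Q = 10.75 and Q = 21.5: ½·(21.5 − 10.75)·(182 − 139) = 231.125.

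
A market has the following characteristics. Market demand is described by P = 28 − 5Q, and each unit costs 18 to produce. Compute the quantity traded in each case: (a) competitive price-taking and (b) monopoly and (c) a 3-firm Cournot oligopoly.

Competition: Q = 2; Monopoly: Q = 1; Cournot: Q = 1.5

Perfect competition: P = MC = 18, so 28 − 5Q = 18 and Q = 2.
Monopoly sets MR = MC: 28 − 10Q = 18 ⇒ Q = 1, P = 28 − 5·1 = 23.
Cournot with 3 identical firms: the symmetric best-response condition is 28 − 20q = 18. Each firm produces q = 0.5, total output Q = 1.5, price P = 20.5.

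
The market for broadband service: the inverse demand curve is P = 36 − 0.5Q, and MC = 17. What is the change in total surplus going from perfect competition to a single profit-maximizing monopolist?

Competitive firms price at marginal cost: P = 17, giving Q = 38.
CS = ½·(36 − 17)·38 = 361; PS = (17 − 17)·38 = 0; TS = 361.
A monopolist chooses Q where MR = MC. MR = 36 − Q; setting this equal to 17 gives Q = 19 and P = 26.5.
CS = ½·(36 − 26.5)·19 = 90.25; PS = (26.5 − 17)·19 = 180.5; TS = 270.75.
Change in total surplus: 270.75 − 361 = −90.25.

Total surplus falls by 90.25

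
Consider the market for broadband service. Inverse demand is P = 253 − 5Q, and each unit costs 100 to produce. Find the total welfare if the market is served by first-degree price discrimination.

TS = 2340.9

With perfect price discrimination, output is the efficient level Q = 30.6 (where demand meets MC), but every buyer pays their willingness to pay: CS = 0 and PS = total surplus.
TS = 2340.9 (equal to competitive TS).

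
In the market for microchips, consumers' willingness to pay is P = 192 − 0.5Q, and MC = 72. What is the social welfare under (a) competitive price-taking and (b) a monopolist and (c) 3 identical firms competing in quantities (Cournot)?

Perfect competition: P = MC = 72, so 192 − 0.5Q = 72 and Q = 240.
CS = ½·(192 − 72)·240 = 14400; PS = (72 − 72)·240 = 0; TS = 14400.
The monopolist equates marginal revenue to marginal cost: 192 − Q = 72, so Q = 120. From demand, P = 132.
CS = ½·(192 − 132)·120 = 3600; PS = (132 − 72)·120 = 7200; TS = 10800.
With 3 symmetric Cournot firms, each firm's FOC gives 192 − 2q = 72, so q = 60, Q = 3·60 = 180, and P = 102.
CS = ½·(192 − 102)·180 = 8100; PS = (102 − 72)·180 = 5400; TS = 13500.

Competition: TS = 14400; Monopoly: TS = 10800; Cournot: TS = 13500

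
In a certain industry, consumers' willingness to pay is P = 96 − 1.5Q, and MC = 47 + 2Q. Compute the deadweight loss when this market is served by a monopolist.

DWL = 30.87

Competitive equilibrium sets price equal to marginal cost: 96 − 1.5Q = 47 + 2Q, so Q = 14 and P = 75.
A monopolist chooses Q where MR = MC. MR = 96 − 3Q; setting this equal to 47 + 2Q gives Q = 9.8 and P = 81.3.
CS = ½·(96 − 75)·14 = 147; PS = (75·14 − 47·14 − ½·2·14²) = 196; TS = 343.
CS = ½·(96 − 81.3)·9.8 = 72.03; PS = (81.3·9.8 − 47·9.8 − ½·2·9.8²) = 240.1; TS = 312.13.
DWL = 343 − 312.13 = 30.87.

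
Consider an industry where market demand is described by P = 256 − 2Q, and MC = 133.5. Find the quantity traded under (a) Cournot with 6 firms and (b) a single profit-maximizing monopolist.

Cournot: Q = 52.5; Monopoly: Q = 30.625

In a 6-firm Cournot equilibrium, symmetry and the first-order condition give q = (256 − 133.5)/(14) = 8.75. So Q = 52.5 and P = 151.
A monopolist chooses Q where MR = MC. MR = 256 − 4Q; setting this equal to 133.5 gives Q = 30.625 and P = 194.75.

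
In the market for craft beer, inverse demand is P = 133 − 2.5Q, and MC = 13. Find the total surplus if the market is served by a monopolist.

Monopoly sets MR = MC: 133 − 5Q = 13 ⇒ Q = 24, P = 133 − 2.5·24 = 73.
CS = ½·(133 − 73)·24 = 720; PS = (73 − 13)·24 = 1440; TS = 2160.

TS = 2160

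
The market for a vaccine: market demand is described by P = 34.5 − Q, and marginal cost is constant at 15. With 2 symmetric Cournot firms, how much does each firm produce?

Cournot with 2 identical firms: the symmetric best-response condition is 34.5 − 3q = 15. Each firm produces q = 6.5, total output Q = 13, price P = 21.5.

q_i = 6.5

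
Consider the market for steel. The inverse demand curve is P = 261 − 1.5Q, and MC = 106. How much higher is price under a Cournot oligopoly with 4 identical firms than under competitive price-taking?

Perfect competition: P = MC = 106, so 261 − 1.5Q = 106 and Q = 310/3.
In a 4-firm Cournot equilibrium, symmetry and the first-order condition give q = (261 − 106)/(7.5) = 62/3. So Q = 248/3 and P = 137.
Change in price: 137 − 106 = 31.

P rises by 31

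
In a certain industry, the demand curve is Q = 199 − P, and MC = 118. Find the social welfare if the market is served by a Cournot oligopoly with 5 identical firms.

Inverting demand: P = 199 − Q.
Cournot with 5 identical firms: the symmetric best-response condition is 199 − 6q = 118. Each firm produces q = 13.5, total output Q = 67.5, price P = 131.5.
CS = ½·(199 − 131.5)·67.5 = 2278.125; PS = (131.5 − 118)·67.5 = 911.25; TS = 3189.375.

TS = 3189.375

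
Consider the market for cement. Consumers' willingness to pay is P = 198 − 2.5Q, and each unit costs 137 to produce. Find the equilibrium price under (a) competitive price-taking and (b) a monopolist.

Perfect competition: P = MC = 137, so 198 − 2.5Q = 137 and Q = 24.4.
A monopolist chooses Q where MR = MC. MR = 198 − 5Q; setting this equal to 137 gives Q = 12.2 and P = 167.5.

Competition: P = 137; Monopoly: P = 167.5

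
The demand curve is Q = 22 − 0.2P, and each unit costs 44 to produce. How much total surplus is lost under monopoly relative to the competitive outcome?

DWL = 108.9

Inverting demand: P = 110 − 5Q.
Perfect competition: P = MC = 44, so 110 − 5Q = 44 and Q = 13.2.
A monopolist chooses Q where MR = MC. MR = 110 − 10Q; setting this equal to 44 gives Q = 6.6 and P = 77.
DWL is the triangle between Q = 6.6 and Q = 13.2: ½·(13.2 − 6.6)·(77 − 44) = 108.9.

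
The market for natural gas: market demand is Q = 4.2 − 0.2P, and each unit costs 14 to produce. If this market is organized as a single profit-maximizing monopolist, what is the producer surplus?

Inverting demand: P = 21 − 5Q.
The monopolist equates marginal revenue to marginal cost: 21 − 10Q = 14, so Q = 0.7. From demand, P = 17.5.
PS = (17.5 − 14)·0.7 = 2.45.

PS = 2.45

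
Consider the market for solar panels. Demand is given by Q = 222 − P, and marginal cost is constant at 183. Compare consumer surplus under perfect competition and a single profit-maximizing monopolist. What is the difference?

Inverting demand: P = 222 − Q.
Competitive firms price at marginal cost: P = 183, giving Q = 39.
CS = ½·(222 − 183)·39 = 760.5.
A monopolist chooses Q where MR = MC. MR = 222 − 2Q; setting this equal to 183 gives Q = 19.5 and P = 202.5.
CS = ½·(222 − 202.5)·19.5 = 190.125.
Change in consumer surplus: 190.125 − 760.5 = −570.375.

Consumer surplus falls by 570.375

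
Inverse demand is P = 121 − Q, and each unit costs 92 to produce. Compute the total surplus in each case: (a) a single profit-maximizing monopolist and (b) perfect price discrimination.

Monopoly: TS = 315.375; Perfect PD: TS = 420.5

A monopolist chooses Q where MR = MC. MR = 121 − 2Q; setting this equal to 92 gives Q = 14.5 and P = 106.5.
CS = ½·(121 − 106.5)·14.5 = 105.125; PS = (106.5 − 92)·14.5 = 210.25; TS = 315.375.
Under first-degree price discrimination the firm charges each unit its demand price and produces up to where P = MC, i.e. Q = 29. Consumer surplus is zero; producer surplus equals total surplus.
TS = 420.5 (equal to competitive TS).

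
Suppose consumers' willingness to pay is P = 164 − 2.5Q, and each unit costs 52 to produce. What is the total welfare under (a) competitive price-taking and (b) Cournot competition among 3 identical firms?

Competitive firms price at marginal cost: P = 52, giving Q = 44.8.
CS = ½·(164 − 52)·44.8 = 2508.8; PS = (52 − 52)·44.8 = 0; TS = 2508.8.
Cournot with 3 identical firms: the symmetric best-response condition is 164 − 10q = 52. Each firm produces q = 11.2, total output Q = 33.6, price P = 80.
CS = ½·(164 − 80)·33.6 = 1411.2; PS = (80 − 52)·33.6 = 940.8; TS = 2352.

Competition: TS = 2508.8; Cournot: TS = 2352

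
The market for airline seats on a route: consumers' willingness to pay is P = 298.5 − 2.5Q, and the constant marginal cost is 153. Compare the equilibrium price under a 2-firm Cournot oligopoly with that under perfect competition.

In a 2-firm Cournot equilibrium, symmetry and the first-order condition give q = (298.5 − 153)/(7.5) = 19.4. So Q = 38.8 and P = 201.5.
Under competition P = MC = 153, so Q = (298.5 − 153)/2.5 = 58.2.

Cournot: P = 201.5; Competition: P = 153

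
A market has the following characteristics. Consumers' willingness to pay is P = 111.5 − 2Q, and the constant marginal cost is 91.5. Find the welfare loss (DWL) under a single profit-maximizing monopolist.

DWL = 25

Perfect competition: P = MC = 91.5, so 111.5 − 2Q = 91.5 and Q = 10.
The monopolist equates marginal revenue to marginal cost: 111.5 − 4Q = 91.5, so Q = 5. From demand, P = 101.5.
DWL is the triangle between Q = 5 and Q = 10: ½·(10 − 5)·(101.5 − 91.5) = 25.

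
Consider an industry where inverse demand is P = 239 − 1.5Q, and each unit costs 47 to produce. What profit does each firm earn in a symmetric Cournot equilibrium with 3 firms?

In a 3-firm Cournot equilibrium, symmetry and the first-order condition give q = (239 − 47)/(6) = 32. So Q = 96 and P = 95.
Each firm's profit = (95 − 47)·32 = 1536.

π_i = 1536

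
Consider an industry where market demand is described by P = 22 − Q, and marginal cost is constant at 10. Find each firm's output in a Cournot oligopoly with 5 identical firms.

With 5 symmetric Cournot firms, each firm's FOC gives 22 − 6q = 10, so q = 2, Q = 5·2 = 10, and P = 12.

q_i = 2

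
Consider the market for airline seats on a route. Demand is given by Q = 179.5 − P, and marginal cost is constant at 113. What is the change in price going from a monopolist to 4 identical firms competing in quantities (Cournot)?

Price falls by 19.95

Inverting demand: P = 179.5 − Q.
The monopolist equates marginal revenue to marginal cost: 179.5 − 2Q = 113, so Q = 33.25. From demand, P = 146.25.
With 4 symmetric Cournot firms, each firm's FOC gives 179.5 − 5q = 113, so q = 13.3, Q = 4·13.3 = 53.2, and P = 126.3.
Change in price: 126.3 − 146.25 = −19.95.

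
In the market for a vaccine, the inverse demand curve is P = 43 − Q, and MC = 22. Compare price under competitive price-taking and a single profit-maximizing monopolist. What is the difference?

Price rises by 10.5

Under competition P = MC = 22, so Q = (43 − 22)/1 = 21.
Monopoly sets MR = MC: 43 − 2Q = 22 ⇒ Q = 10.5, P = 43 − 10.5 = 32.5.
Change in price: 32.5 − 22 = 10.5.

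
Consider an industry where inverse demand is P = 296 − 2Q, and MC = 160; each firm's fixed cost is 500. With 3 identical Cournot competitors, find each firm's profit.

In a 3-firm Cournot equilibrium, symmetry and the first-order condition give q = (296 − 160)/(8) = 17. So Q = 51 and P = 194.
Each firm's profit = (194 − 160)·17 − 500 = 78.

π_i = 78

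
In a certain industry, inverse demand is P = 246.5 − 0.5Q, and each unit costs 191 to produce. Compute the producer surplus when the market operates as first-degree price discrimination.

Under first-degree price discrimination the firm charges each unit its demand price and produces up to where P = MC, i.e. Q = 111. Consumer surplus is zero; producer surplus equals total surplus.
PS = ½·(246.5 − 191)·111 = 3080.25.

PS = 3080.25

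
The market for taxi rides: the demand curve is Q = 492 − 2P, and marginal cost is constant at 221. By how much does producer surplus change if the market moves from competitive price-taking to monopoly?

Inverting demand: P = 246 − 0.5Q.
Perfect competition: P = MC = 221, so 246 − 0.5Q = 221 and Q = 50.
PS = (221 − 221)·50 = 0.
The monopolist equates marginal revenue to marginal cost: 246 − Q = 221, so Q = 25. From demand, P = 233.5.
PS = (233.5 − 221)·25 = 312.5.
Change in producer surplus: 312.5 − 0 = 312.5.

Producer surplus rises by 312.5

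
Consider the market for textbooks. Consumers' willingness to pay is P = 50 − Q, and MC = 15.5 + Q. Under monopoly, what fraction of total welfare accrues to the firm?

The monopolist equates marginal revenue to marginal cost: 50 − 2Q = 15.5 + Q, so Q = 11.5. From demand, P = 38.5.
CS = ½·(50 − 38.5)·11.5 = 66.125.
PS = P·Q − VC(Q) = 38.5·11.5 − (15.5·11.5 + ½·1·11.5²) = 198.375.
Share captured = PS/TS = 198.375/264.5 = 0.75.

PS/TS = 0.75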